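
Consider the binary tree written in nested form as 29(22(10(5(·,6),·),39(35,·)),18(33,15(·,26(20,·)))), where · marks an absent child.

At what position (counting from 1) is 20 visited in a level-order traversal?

12

Level-order visits nodes level by level from the root, left to right within each level.
Level 0: 29
Level 1: 22, 18
Level 2: 10, 39, 33, 15
Level 3: 5, 35, 26
Level 4: 6, 20
Full level-order sequence: 29, 22, 18, 10, 39, 33, 15, 5, 35, 26, 6, 20.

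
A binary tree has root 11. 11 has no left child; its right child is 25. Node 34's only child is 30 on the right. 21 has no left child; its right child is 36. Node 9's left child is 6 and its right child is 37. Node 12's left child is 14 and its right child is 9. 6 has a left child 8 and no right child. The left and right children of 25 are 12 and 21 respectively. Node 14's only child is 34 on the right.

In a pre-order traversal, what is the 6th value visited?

30

Pre-order visits the node, then its left subtree, then its right subtree.
Visit 11.
At 11: no left child.
At 11: go right to 25.
  Visit 25.
  At 25: go left to 12.
    Visit 12.
    At 12: go left to 14.
      Visit 14.
      At 14: no left child.
      At 14: go right to 34.
        Visit 34.
        At 34: no left child.
        At 34: go right to 30.
          30 is a leaf — visit 30.
    At 12: go right to 9.
      Visit 9.
      At 9: go left to 6.
        Visit 6.
        At 6: go left to 8.
          8 is a leaf — visit 8.
        At 6: no right child.
      At 9: go right to 37.
        37 is a leaf — visit 37.
  At 25: go right to 21.
    Visit 21.
    At 21: no left child.
    At 21: go right to 36.
      36 is a leaf — visit 36.
Full pre-order sequence: 11, 25, 12, 14, 34, 30, 9, 6, 8, 37, 21, 36.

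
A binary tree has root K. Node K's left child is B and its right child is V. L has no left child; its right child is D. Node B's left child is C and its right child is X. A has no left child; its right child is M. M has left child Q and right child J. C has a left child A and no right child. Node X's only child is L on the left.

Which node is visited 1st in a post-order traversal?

Post-order visits the left subtree, then the right subtree, then the node.
At K: go left to B.
  At B: go left to C.
    At C: go left to A.
      At A: no left child.
      At A: go right to M.
        At M: go left to Q.
          Q is a leaf — visit Q.
        At M: go right to J.
          J is a leaf — visit J.
        Visit M.
      Visit A.
    At C: no right child.
    Visit C.
  At B: go right to X.
    At X: go left to L.
      At L: no left child.
      At L: go right to D.
        D is a leaf — visit D.
      Visit L.
    At X: no right child.
    Visit X.
  Visit B.
At K: go right to V.
  V is a leaf — visit V.
Visit K.
Full post-order sequence: Q, J, M, A, C, D, L, X, B, V, K.

Q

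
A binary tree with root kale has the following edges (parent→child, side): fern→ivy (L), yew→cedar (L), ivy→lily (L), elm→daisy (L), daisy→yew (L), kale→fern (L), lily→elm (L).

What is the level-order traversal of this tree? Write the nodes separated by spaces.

Level-order visits nodes level by level from the root, left to right within each level.
Level 0: kale
Level 1: fern
Level 2: ivy
Level 3: lily
Level 4: elm
Level 5: daisy
Level 6: yew
Level 7: cedar

kale fern ivy lily elm daisy yew cedar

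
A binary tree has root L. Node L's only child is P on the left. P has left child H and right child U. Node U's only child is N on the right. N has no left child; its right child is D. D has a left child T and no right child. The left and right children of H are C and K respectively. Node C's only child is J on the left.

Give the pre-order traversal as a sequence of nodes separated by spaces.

Pre-order visits the node, then its left subtree, then its right subtree.
Visit L.
At L: go left to P.
  Visit P.
  At P: go left to H.
    Visit H.
    At H: go left to C.
      Visit C.
      At C: go left to J.
        J is a leaf — visit J.
      At C: no right child.
    At H: go right to K.
      K is a leaf — visit K.
  At P: go right to U.
    Visit U.
    At U: no left child.
    At U: go right to N.
      Visit N.
      At N: no left child.
      At N: go right to D.
        Visit D.
        At D: go left to T.
          T is a leaf — visit T.
        At D: no right child.
At L: no right child.

L P H C J K U N D T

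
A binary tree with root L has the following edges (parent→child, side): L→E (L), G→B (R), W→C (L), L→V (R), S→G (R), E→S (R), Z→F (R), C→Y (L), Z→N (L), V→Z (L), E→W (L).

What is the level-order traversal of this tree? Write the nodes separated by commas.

Level-order visits nodes level by level from the root, left to right within each level.
Level 0: L
Level 1: E, V
Level 2: W, S, Z
Level 3: C, G, N, F
Level 4: Y, B

L, E, V, W, S, Z, C, G, N, F, Y, B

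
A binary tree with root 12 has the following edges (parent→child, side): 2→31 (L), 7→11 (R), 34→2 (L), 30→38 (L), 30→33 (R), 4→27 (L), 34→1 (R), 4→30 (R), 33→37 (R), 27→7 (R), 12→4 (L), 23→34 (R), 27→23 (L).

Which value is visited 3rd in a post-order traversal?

1

Post-order visits the left subtree, then the right subtree, then the node.
At 12: go left to 4.
  At 4: go left to 27.
    At 27: go left to 23.
      At 23: no left child.
      At 23: go right to 34.
        At 34: go left to 2.
          At 2: go left to 31.
            31 is a leaf — visit 31.
          At 2: no right child.
          Visit 2.
        At 34: go right to 1.
          1 is a leaf — visit 1.
        Visit 34.
      Visit 23.
    At 27: go right to 7.
      At 7: no left child.
      At 7: go right to 11.
        11 is a leaf — visit 11.
      Visit 7.
    Visit 27.
  At 4: go right to 30.
    At 30: go left to 38.
      38 is a leaf — visit 38.
    At 30: go right to 33.
      At 33: no left child.
      At 33: go right to 37.
        37 is a leaf — visit 37.
      Visit 33.
    Visit 30.
  Visit 4.
At 12: no right child.
Visit 12.
Full post-order sequence: 31, 2, 1, 34, 23, 11, 7, 27, 38, 37, 33, 30, 4, 12.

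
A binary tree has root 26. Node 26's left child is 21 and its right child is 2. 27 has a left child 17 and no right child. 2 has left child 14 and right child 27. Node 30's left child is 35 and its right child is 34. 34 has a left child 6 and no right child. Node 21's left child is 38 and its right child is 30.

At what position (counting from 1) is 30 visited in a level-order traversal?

5

Level-order visits nodes level by level from the root, left to right within each level.
Level 0: 26
Level 1: 21, 2
Level 2: 38, 30, 14, 27
Level 3: 35, 34, 17
Level 4: 6
Full level-order sequence: 26, 21, 2, 38, 30, 14, 27, 35, 34, 17, 6.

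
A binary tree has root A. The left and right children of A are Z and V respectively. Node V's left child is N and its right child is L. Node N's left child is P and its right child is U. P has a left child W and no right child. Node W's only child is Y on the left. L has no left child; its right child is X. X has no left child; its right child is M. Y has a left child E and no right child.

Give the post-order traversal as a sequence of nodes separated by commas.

Z, E, Y, W, P, U, N, M, X, L, V, A

Post-order visits the left subtree, then the right subtree, then the node.
At A: go left to Z.
  Z is a leaf — visit Z.
At A: go right to V.
  At V: go left to N.
    At N: go left to P.
      At P: go left to W.
        At W: go left to Y.
          At Y: go left to E.
            E is a leaf — visit E.
          At Y: no right child.
          Visit Y.
        At W: no right child.
        Visit W.
      At P: no right child.
      Visit P.
    At N: go right to U.
      U is a leaf — visit U.
    Visit N.
  At V: go right to L.
    At L: no left child.
    At L: go right to X.
      At X: no left child.
      At X: go right to M.
        M is a leaf — visit M.
      Visit X.
    Visit L.
  Visit V.
Visit A.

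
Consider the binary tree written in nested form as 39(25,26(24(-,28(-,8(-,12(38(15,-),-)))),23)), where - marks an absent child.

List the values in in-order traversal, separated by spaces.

25 39 24 28 8 15 38 12 26 23

In-order visits the left subtree, then the node, then the right subtree.
At 39: go left to 25.
  25 is a leaf — visit 25.
Visit 39.
At 39: go right to 26.
  At 26: go left to 24.
    At 24: no left child.
    Visit 24.
    At 24: go right to 28.
      At 28: no left child.
      Visit 28.
      At 28: go right to 8.
        At 8: no left child.
        Visit 8.
        At 8: go right to 12.
          At 12: go left to 38.
            At 38: go left to 15.
              15 is a leaf — visit 15.
            Visit 38.
            At 38: no right child.
          Visit 12.
          At 12: no right child.
  Visit 26.
  At 26: go right to 23.
    23 is a leaf — visit 23.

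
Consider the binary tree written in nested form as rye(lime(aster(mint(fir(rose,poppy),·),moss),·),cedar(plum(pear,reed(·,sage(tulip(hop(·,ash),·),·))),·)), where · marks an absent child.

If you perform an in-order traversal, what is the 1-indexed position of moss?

In-order visits the left subtree, then the node, then the right subtree.
At rye: go left to lime.
  At lime: go left to aster.
    At aster: go left to mint.
      At mint: go left to fir.
        At fir: go left to rose.
          rose is a leaf — visit rose.
        Visit fir.
        At fir: go right to poppy.
          poppy is a leaf — visit poppy.
      Visit mint.
      At mint: no right child.
    Visit aster.
    At aster: go right to moss.
      moss is a leaf — visit moss.
  Visit lime.
  At lime: no right child.
Visit rye.
At rye: go right to cedar.
  At cedar: go left to plum.
    At plum: go left to pear.
      pear is a leaf — visit pear.
    Visit plum.
    At plum: go right to reed.
      At reed: no left child.
      Visit reed.
      At reed: go right to sage.
        At sage: go left to tulip.
          At tulip: go left to hop.
            At hop: no left child.
            Visit hop.
            At hop: go right to ash.
              ash is a leaf — visit ash.
          Visit tulip.
          At tulip: no right child.
        Visit sage.
        At sage: no right child.
  Visit cedar.
  At cedar: no right child.
Full in-order sequence: rose, fir, poppy, mint, aster, moss, lime, rye, pear, plum, reed, hop, ash, tulip, sage, cedar.

6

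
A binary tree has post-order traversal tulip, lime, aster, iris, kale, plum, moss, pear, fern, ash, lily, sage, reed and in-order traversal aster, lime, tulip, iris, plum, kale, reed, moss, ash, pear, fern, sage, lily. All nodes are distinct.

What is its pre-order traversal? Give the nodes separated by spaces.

The last element of post-order is the root; it splits in-order into left and right subtrees.
Root reed: left subtree has 6 nodes {aster, lime, tulip, iris, plum, kale}, right has 6 {moss, ash, pear, fern, sage, lily}.
  Root plum: left subtree has 4 nodes {aster, lime, tulip, iris}, right has 1 {kale}.
    Root iris: left subtree has 3 nodes {aster, lime, tulip}, right has 0 { }.
      Root aster: left subtree has 0 nodes { }, right has 2 {lime, tulip}.
        Root lime: left subtree has 0 nodes { }, right has 1 {tulip}.
  Root sage: left subtree has 4 nodes {moss, ash, pear, fern}, right has 1 {lily}.
    Root ash: left subtree has 1 node {moss}, right has 2 {pear, fern}.
      Root fern: left subtree has 1 node {pear}, right has 0 { }.

reed plum iris aster lime tulip kale sage ash moss fern pear lily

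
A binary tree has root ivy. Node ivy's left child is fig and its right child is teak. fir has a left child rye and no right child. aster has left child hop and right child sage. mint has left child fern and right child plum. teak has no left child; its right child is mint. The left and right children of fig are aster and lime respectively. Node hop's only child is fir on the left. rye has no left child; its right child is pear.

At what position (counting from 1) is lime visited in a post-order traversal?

7

Post-order visits the left subtree, then the right subtree, then the node.
At ivy: go left to fig.
  At fig: go left to aster.
    At aster: go left to hop.
      At hop: go left to fir.
        At fir: go left to rye.
          At rye: no left child.
          At rye: go right to pear.
            pear is a leaf — visit pear.
          Visit rye.
        At fir: no right child.
        Visit fir.
      At hop: no right child.
      Visit hop.
    At aster: go right to sage.
      sage is a leaf — visit sage.
    Visit aster.
  At fig: go right to lime.
    lime is a leaf — visit lime.
  Visit fig.
At ivy: go right to teak.
  At teak: no left child.
  At teak: go right to mint.
    At mint: go left to fern.
      fern is a leaf — visit fern.
    At mint: go right to plum.
      plum is a leaf — visit plum.
    Visit mint.
  Visit teak.
Visit ivy.
Full post-order sequence: pear, rye, fir, hop, sage, aster, lime, fig, fern, plum, mint, teak, ivy.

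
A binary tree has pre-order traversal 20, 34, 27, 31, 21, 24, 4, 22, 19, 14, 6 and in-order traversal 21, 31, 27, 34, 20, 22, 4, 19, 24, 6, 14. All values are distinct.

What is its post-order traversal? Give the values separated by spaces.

21 31 27 34 22 19 4 6 14 24 20

The first element of pre-order is the root; it splits in-order into left and right subtrees.
Root 20: left subtree has 4 nodes {21, 31, 27, 34}, right has 6 {22, 4, 19, 24, 6, 14}.
  Root 34: left subtree has 3 nodes {21, 31, 27}, right has 0 { }.
    Root 27: left subtree has 2 nodes {21, 31}, right has 0 { }.
      Root 31: left subtree has 1 node {21}, right has 0 { }.
  Root 24: left subtree has 3 nodes {22, 4, 19}, right has 2 {6, 14}.
    Root 4: left subtree has 1 node {22}, right has 1 {19}.
    Root 14: left subtree has 1 node {6}, right has 0 { }.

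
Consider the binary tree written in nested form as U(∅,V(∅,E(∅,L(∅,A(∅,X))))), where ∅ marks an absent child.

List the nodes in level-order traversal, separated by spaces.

Level-order visits nodes level by level from the root, left to right within each level.
Level 0: U
Level 1: V
Level 2: E
Level 3: L
Level 4: A
Level 5: X

U V E L A X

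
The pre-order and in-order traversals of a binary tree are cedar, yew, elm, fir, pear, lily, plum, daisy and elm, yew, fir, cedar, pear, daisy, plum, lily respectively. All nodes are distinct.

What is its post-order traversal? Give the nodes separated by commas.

The first element of pre-order is the root; it splits in-order into left and right subtrees.
Root cedar: left subtree has 3 nodes {elm, yew, fir}, right has 4 {pear, daisy, plum, lily}.
  Root yew: left subtree has 1 node {elm}, right has 1 {fir}.
  Root pear: left subtree has 0 nodes { }, right has 3 {daisy, plum, lily}.
    Root lily: left subtree has 2 nodes {daisy, plum}, right has 0 { }.
      Root plum: left subtree has 1 node {daisy}, right has 0 { }.

elm, fir, yew, daisy, plum, lily, pear, cedar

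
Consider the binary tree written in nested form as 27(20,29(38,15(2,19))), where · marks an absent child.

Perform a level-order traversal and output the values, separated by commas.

Level-order visits nodes level by level from the root, left to right within each level.
Level 0: 27
Level 1: 20, 29
Level 2: 38, 15
Level 3: 2, 19

27, 20, 29, 38, 15, 2, 19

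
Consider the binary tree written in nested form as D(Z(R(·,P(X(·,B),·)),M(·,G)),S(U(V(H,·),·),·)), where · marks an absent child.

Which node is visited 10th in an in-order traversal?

In-order visits the left subtree, then the node, then the right subtree.
At D: go left to Z.
  At Z: go left to R.
    At R: no left child.
    Visit R.
    At R: go right to P.
      At P: go left to X.
        At X: no left child.
        Visit X.
        At X: go right to B.
          B is a leaf — visit B.
      Visit P.
      At P: no right child.
  Visit Z.
  At Z: go right to M.
    At M: no left child.
    Visit M.
    At M: go right to G.
      G is a leaf — visit G.
Visit D.
At D: go right to S.
  At S: go left to U.
    At U: go left to V.
      At V: go left to H.
        H is a leaf — visit H.
      Visit V.
      At V: no right child.
    Visit U.
    At U: no right child.
  Visit S.
  At S: no right child.
Full in-order sequence: R, X, B, P, Z, M, G, D, H, V, U, S.

V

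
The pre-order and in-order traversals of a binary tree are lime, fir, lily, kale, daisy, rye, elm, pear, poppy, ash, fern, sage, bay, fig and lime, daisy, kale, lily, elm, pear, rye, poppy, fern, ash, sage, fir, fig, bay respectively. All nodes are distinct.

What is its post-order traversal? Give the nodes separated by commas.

daisy, kale, pear, elm, fern, sage, ash, poppy, rye, lily, fig, bay, fir, lime

The first element of pre-order is the root; it splits in-order into left and right subtrees.
Root lime: left subtree has 0 nodes { }, right has 13 {daisy, kale, lily, elm, pear, rye, poppy, fern, ash, sage, fir, fig, bay}.
  Root fir: left subtree has 10 nodes {daisy, kale, lily, elm, pear, rye, poppy, fern, ash, sage}, right has 2 {fig, bay}.
    Root lily: left subtree has 2 nodes {daisy, kale}, right has 7 {elm, pear, rye, poppy, fern, ash, sage}.
      Root kale: left subtree has 1 node {daisy}, right has 0 { }.
      Root rye: left subtree has 2 nodes {elm, pear}, right has 4 {poppy, fern, ash, sage}.
        Root elm: left subtree has 0 nodes { }, right has 1 {pear}.
        Root poppy: left subtree has 0 nodes { }, right has 3 {fern, ash, sage}.
          Root ash: left subtree has 1 node {fern}, right has 1 {sage}.
    Root bay: left subtree has 1 node {fig}, right has 0 { }.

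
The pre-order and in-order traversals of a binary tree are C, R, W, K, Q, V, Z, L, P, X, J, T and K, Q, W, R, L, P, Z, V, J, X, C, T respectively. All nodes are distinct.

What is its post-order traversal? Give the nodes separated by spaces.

Q K W P L Z J X V R T C

The first element of pre-order is the root; it splits in-order into left and right subtrees.
Root C: left subtree has 10 nodes {K, Q, W, R, L, P, Z, V, J, X}, right has 1 {T}.
  Root R: left subtree has 3 nodes {K, Q, W}, right has 6 {L, P, Z, V, J, X}.
    Root W: left subtree has 2 nodes {K, Q}, right has 0 { }.
      Root K: left subtree has 0 nodes { }, right has 1 {Q}.
    Root V: left subtree has 3 nodes {L, P, Z}, right has 2 {J, X}.
      Root Z: left subtree has 2 nodes {L, P}, right has 0 { }.
        Root L: left subtree has 0 nodes { }, right has 1 {P}.
      Root X: left subtree has 1 node {J}, right has 0 { }.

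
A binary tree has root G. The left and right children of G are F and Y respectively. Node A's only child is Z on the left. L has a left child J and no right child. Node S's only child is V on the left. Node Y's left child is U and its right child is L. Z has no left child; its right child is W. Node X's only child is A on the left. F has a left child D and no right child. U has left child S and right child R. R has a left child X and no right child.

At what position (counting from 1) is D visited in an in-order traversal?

In-order visits the left subtree, then the node, then the right subtree.
At G: go left to F.
  At F: go left to D.
    D is a leaf — visit D.
  Visit F.
  At F: no right child.
Visit G.
At G: go right to Y.
  At Y: go left to U.
    At U: go left to S.
      At S: go left to V.
        V is a leaf — visit V.
      Visit S.
      At S: no right child.
    Visit U.
    At U: go right to R.
      At R: go left to X.
        At X: go left to A.
          At A: go left to Z.
            At Z: no left child.
            Visit Z.
            At Z: go right to W.
              W is a leaf — visit W.
          Visit A.
          At A: no right child.
        Visit X.
        At X: no right child.
      Visit R.
      At R: no right child.
  Visit Y.
  At Y: go right to L.
    At L: go left to J.
      J is a leaf — visit J.
    Visit L.
    At L: no right child.
Full in-order sequence: D, F, G, V, S, U, Z, W, A, X, R, Y, J, L.

1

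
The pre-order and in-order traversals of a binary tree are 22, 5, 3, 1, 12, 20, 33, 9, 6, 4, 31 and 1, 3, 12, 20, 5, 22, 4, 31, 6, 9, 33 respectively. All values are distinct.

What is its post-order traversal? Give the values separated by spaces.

1 20 12 3 5 31 4 6 9 33 22

The first element of pre-order is the root; it splits in-order into left and right subtrees.
Root 22: left subtree has 5 nodes {1, 3, 12, 20, 5}, right has 5 {4, 31, 6, 9, 33}.
  Root 5: left subtree has 4 nodes {1, 3, 12, 20}, right has 0 { }.
    Root 3: left subtree has 1 node {1}, right has 2 {12, 20}.
      Root 12: left subtree has 0 nodes { }, right has 1 {20}.
  Root 33: left subtree has 4 nodes {4, 31, 6, 9}, right has 0 { }.
    Root 9: left subtree has 3 nodes {4, 31, 6}, right has 0 { }.
      Root 6: left subtree has 2 nodes {4, 31}, right has 0 { }.
        Root 4: left subtree has 0 nodes { }, right has 1 {31}.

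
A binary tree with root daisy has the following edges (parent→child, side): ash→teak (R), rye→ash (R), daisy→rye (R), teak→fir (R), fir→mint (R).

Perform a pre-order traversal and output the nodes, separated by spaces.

Pre-order visits the node, then its left subtree, then its right subtree.
Visit daisy.
At daisy: no left child.
At daisy: go right to rye.
  Visit rye.
  At rye: no left child.
  At rye: go right to ash.
    Visit ash.
    At ash: no left child.
    At ash: go right to teak.
      Visit teak.
      At teak: no left child.
      At teak: go right to fir.
        Visit fir.
        At fir: no left child.
        At fir: go right to mint.
          mint is a leaf — visit mint.

daisy rye ash teak fir mint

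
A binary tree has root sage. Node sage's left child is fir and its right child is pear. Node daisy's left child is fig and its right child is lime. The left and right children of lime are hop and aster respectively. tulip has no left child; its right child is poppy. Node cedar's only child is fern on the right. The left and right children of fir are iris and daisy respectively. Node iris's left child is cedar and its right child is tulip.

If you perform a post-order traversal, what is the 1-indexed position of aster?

8

Post-order visits the left subtree, then the right subtree, then the node.
At sage: go left to fir.
  At fir: go left to iris.
    At iris: go left to cedar.
      At cedar: no left child.
      At cedar: go right to fern.
        fern is a leaf — visit fern.
      Visit cedar.
    At iris: go right to tulip.
      At tulip: no left child.
      At tulip: go right to poppy.
        poppy is a leaf — visit poppy.
      Visit tulip.
    Visit iris.
  At fir: go right to daisy.
    At daisy: go left to fig.
      fig is a leaf — visit fig.
    At daisy: go right to lime.
      At lime: go left to hop.
        hop is a leaf — visit hop.
      At lime: go right to aster.
        aster is a leaf — visit aster.
      Visit lime.
    Visit daisy.
  Visit fir.
At sage: go right to pear.
  pear is a leaf — visit pear.
Visit sage.
Full post-order sequence: fern, cedar, poppy, tulip, iris, fig, hop, aster, lime, daisy, fir, pear, sage.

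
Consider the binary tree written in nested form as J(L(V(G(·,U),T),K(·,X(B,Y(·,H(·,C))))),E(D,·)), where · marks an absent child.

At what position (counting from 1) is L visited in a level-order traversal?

Level-order visits nodes level by level from the root, left to right within each level.
Level 0: J
Level 1: L, E
Level 2: V, K, D
Level 3: G, T, X
Level 4: U, B, Y
Level 5: H
Level 6: C
Full level-order sequence: J, L, E, V, K, D, G, T, X, U, B, Y, H, C.

2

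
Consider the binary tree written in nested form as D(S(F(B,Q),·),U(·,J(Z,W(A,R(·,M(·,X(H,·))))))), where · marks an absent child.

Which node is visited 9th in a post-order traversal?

Post-order visits the left subtree, then the right subtree, then the node.
At D: go left to S.
  At S: go left to F.
    At F: go left to B.
      B is a leaf — visit B.
    At F: go right to Q.
      Q is a leaf — visit Q.
    Visit F.
  At S: no right child.
  Visit S.
At D: go right to U.
  At U: no left child.
  At U: go right to J.
    At J: go left to Z.
      Z is a leaf — visit Z.
    At J: go right to W.
      At W: go left to A.
        A is a leaf — visit A.
      At W: go right to R.
        At R: no left child.
        At R: go right to M.
          At M: no left child.
          At M: go right to X.
            At X: go left to H.
              H is a leaf — visit H.
            At X: no right child.
            Visit X.
          Visit M.
        Visit R.
      Visit W.
    Visit J.
  Visit U.
Visit D.
Full post-order sequence: B, Q, F, S, Z, A, H, X, M, R, W, J, U, D.

M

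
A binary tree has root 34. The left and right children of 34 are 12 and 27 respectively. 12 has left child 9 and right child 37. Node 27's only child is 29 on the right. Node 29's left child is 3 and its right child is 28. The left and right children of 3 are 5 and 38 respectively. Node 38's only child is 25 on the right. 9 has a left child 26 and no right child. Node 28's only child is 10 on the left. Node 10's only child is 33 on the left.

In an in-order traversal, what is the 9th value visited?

38

In-order visits the left subtree, then the node, then the right subtree.
At 34: go left to 12.
  At 12: go left to 9.
    At 9: go left to 26.
      26 is a leaf — visit 26.
    Visit 9.
    At 9: no right child.
  Visit 12.
  At 12: go right to 37.
    37 is a leaf — visit 37.
Visit 34.
At 34: go right to 27.
  At 27: no left child.
  Visit 27.
  At 27: go right to 29.
    At 29: go left to 3.
      At 3: go left to 5.
        5 is a leaf — visit 5.
      Visit 3.
      At 3: go right to 38.
        At 38: no left child.
        Visit 38.
        At 38: go right to 25.
          25 is a leaf — visit 25.
    Visit 29.
    At 29: go right to 28.
      At 28: go left to 10.
        At 10: go left to 33.
          33 is a leaf — visit 33.
        Visit 10.
        At 10: no right child.
      Visit 28.
      At 28: no right child.
Full in-order sequence: 26, 9, 12, 37, 34, 27, 5, 3, 38, 25, 29, 33, 10, 28.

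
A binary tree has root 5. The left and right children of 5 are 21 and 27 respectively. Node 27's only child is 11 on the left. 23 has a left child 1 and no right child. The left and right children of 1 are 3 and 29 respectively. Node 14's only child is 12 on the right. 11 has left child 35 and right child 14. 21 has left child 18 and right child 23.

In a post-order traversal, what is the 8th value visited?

Post-order visits the left subtree, then the right subtree, then the node.
At 5: go left to 21.
  At 21: go left to 18.
    18 is a leaf — visit 18.
  At 21: go right to 23.
    At 23: go left to 1.
      At 1: go left to 3.
        3 is a leaf — visit 3.
      At 1: go right to 29.
        29 is a leaf — visit 29.
      Visit 1.
    At 23: no right child.
    Visit 23.
  Visit 21.
At 5: go right to 27.
  At 27: go left to 11.
    At 11: go left to 35.
      35 is a leaf — visit 35.
    At 11: go right to 14.
      At 14: no left child.
      At 14: go right to 12.
        12 is a leaf — visit 12.
      Visit 14.
    Visit 11.
  At 27: no right child.
  Visit 27.
Visit 5.
Full post-order sequence: 18, 3, 29, 1, 23, 21, 35, 12, 14, 11, 27, 5.

12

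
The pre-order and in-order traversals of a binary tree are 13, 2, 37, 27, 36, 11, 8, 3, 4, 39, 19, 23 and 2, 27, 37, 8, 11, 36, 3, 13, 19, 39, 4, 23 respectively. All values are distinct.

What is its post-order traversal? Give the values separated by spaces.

27 8 11 3 36 37 2 19 39 23 4 13

The first element of pre-order is the root; it splits in-order into left and right subtrees.
Root 13: left subtree has 7 nodes {2, 27, 37, 8, 11, 36, 3}, right has 4 {19, 39, 4, 23}.
  Root 2: left subtree has 0 nodes { }, right has 6 {27, 37, 8, 11, 36, 3}.
    Root 37: left subtree has 1 node {27}, right has 4 {8, 11, 36, 3}.
      Root 36: left subtree has 2 nodes {8, 11}, right has 1 {3}.
        Root 11: left subtree has 1 node {8}, right has 0 { }.
  Root 4: left subtree has 2 nodes {19, 39}, right has 1 {23}.
    Root 39: left subtree has 1 node {19}, right has 0 { }.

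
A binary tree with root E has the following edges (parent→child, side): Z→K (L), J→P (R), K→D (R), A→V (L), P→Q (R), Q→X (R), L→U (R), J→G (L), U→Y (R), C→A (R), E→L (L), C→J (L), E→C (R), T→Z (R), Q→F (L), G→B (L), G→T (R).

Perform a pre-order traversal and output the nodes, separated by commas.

Pre-order visits the node, then its left subtree, then its right subtree.
Visit E.
At E: go left to L.
  Visit L.
  At L: no left child.
  At L: go right to U.
    Visit U.
    At U: no left child.
    At U: go right to Y.
      Y is a leaf — visit Y.
At E: go right to C.
  Visit C.
  At C: go left to J.
    Visit J.
    At J: go left to G.
      Visit G.
      At G: go left to B.
        B is a leaf — visit B.
      At G: go right to T.
        Visit T.
        At T: no left child.
        At T: go right to Z.
          Visit Z.
          At Z: go left to K.
            Visit K.
            At K: no left child.
            At K: go right to D.
              D is a leaf — visit D.
          At Z: no right child.
    At J: go right to P.
      Visit P.
      At P: no left child.
      At P: go right to Q.
        Visit Q.
        At Q: go left to F.
          F is a leaf — visit F.
        At Q: go right to X.
          X is a leaf — visit X.
  At C: go right to A.
    Visit A.
    At A: go left to V.
      V is a leaf — visit V.
    At A: no right child.

E, L, U, Y, C, J, G, B, T, Z, K, D, P, Q, F, X, A, V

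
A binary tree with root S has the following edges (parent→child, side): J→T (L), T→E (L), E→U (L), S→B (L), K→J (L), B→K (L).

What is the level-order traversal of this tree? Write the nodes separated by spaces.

S B K J T E U

Level-order visits nodes level by level from the root, left to right within each level.
Level 0: S
Level 1: B
Level 2: K
Level 3: J
Level 4: T
Level 5: E
Level 6: U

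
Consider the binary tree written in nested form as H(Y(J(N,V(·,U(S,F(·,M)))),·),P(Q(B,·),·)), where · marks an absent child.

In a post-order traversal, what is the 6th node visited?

V

Post-order visits the left subtree, then the right subtree, then the node.
At H: go left to Y.
  At Y: go left to J.
    At J: go left to N.
      N is a leaf — visit N.
    At J: go right to V.
      At V: no left child.
      At V: go right to U.
        At U: go left to S.
          S is a leaf — visit S.
        At U: go right to F.
          At F: no left child.
          At F: go right to M.
            M is a leaf — visit M.
          Visit F.
        Visit U.
      Visit V.
    Visit J.
  At Y: no right child.
  Visit Y.
At H: go right to P.
  At P: go left to Q.
    At Q: go left to B.
      B is a leaf — visit B.
    At Q: no right child.
    Visit Q.
  At P: no right child.
  Visit P.
Visit H.
Full post-order sequence: N, S, M, F, U, V, J, Y, B, Q, P, H.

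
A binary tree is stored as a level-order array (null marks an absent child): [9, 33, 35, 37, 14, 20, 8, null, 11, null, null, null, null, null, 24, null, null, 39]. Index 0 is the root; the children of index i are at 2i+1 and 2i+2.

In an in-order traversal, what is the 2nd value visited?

39

In-order visits the left subtree, then the node, then the right subtree.
At 9: go left to 33.
  At 33: go left to 37.
    At 37: no left child.
    Visit 37.
    At 37: go right to 11.
      At 11: go left to 39.
        39 is a leaf — visit 39.
      Visit 11.
      At 11: no right child.
  Visit 33.
  At 33: go right to 14.
    14 is a leaf — visit 14.
Visit 9.
At 9: go right to 35.
  At 35: go left to 20.
    20 is a leaf — visit 20.
  Visit 35.
  At 35: go right to 8.
    At 8: no left child.
    Visit 8.
    At 8: go right to 24.
      24 is a leaf — visit 24.
Full in-order sequence: 37, 39, 11, 33, 14, 9, 20, 35, 8, 24.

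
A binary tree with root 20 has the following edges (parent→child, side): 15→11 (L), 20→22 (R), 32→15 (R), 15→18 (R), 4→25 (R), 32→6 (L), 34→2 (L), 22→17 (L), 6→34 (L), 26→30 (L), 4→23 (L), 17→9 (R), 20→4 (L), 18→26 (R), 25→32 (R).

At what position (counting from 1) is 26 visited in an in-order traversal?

In-order visits the left subtree, then the node, then the right subtree.
At 20: go left to 4.
  At 4: go left to 23.
    23 is a leaf — visit 23.
  Visit 4.
  At 4: go right to 25.
    At 25: no left child.
    Visit 25.
    At 25: go right to 32.
      At 32: go left to 6.
        At 6: go left to 34.
          At 34: go left to 2.
            2 is a leaf — visit 2.
          Visit 34.
          At 34: no right child.
        Visit 6.
        At 6: no right child.
      Visit 32.
      At 32: go right to 15.
        At 15: go left to 11.
          11 is a leaf — visit 11.
        Visit 15.
        At 15: go right to 18.
          At 18: no left child.
          Visit 18.
          At 18: go right to 26.
            At 26: go left to 30.
              30 is a leaf — visit 30.
            Visit 26.
            At 26: no right child.
Visit 20.
At 20: go right to 22.
  At 22: go left to 17.
    At 17: no left child.
    Visit 17.
    At 17: go right to 9.
      9 is a leaf — visit 9.
  Visit 22.
  At 22: no right child.
Full in-order sequence: 23, 4, 25, 2, 34, 6, 32, 11, 15, 18, 30, 26, 20, 17, 9, 22.

12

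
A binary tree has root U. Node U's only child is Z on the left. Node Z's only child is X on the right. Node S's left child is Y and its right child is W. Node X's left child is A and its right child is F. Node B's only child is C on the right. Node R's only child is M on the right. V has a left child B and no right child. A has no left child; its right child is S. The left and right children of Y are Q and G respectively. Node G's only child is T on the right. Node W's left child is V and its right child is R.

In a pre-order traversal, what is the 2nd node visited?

Pre-order visits the node, then its left subtree, then its right subtree.
Visit U.
At U: go left to Z.
  Visit Z.
  At Z: no left child.
  At Z: go right to X.
    Visit X.
    At X: go left to A.
      Visit A.
      At A: no left child.
      At A: go right to S.
        Visit S.
        At S: go left to Y.
          Visit Y.
          At Y: go left to Q.
            Q is a leaf — visit Q.
          At Y: go right to G.
            Visit G.
            At G: no left child.
            At G: go right to T.
              T is a leaf — visit T.
        At S: go right to W.
          Visit W.
          At W: go left to V.
            Visit V.
            At V: go left to B.
              Visit B.
              At B: no left child.
              At B: go right to C.
                C is a leaf — visit C.
            At V: no right child.
          At W: go right to R.
            Visit R.
            At R: no left child.
            At R: go right to M.
              M is a leaf — visit M.
    At X: go right to F.
      F is a leaf — visit F.
At U: no right child.
Full pre-order sequence: U, Z, X, A, S, Y, Q, G, T, W, V, B, C, R, M, F.

Z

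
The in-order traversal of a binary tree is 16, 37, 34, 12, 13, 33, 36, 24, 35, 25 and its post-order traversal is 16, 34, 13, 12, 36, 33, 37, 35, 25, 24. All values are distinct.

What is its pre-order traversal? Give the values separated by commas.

The last element of post-order is the root; it splits in-order into left and right subtrees.
Root 24: left subtree has 7 nodes {16, 37, 34, 12, 13, 33, 36}, right has 2 {35, 25}.
  Root 37: left subtree has 1 node {16}, right has 5 {34, 12, 13, 33, 36}.
    Root 33: left subtree has 3 nodes {34, 12, 13}, right has 1 {36}.
      Root 12: left subtree has 1 node {34}, right has 1 {13}.
  Root 25: left subtree has 1 node {35}, right has 0 { }.

24, 37, 16, 33, 12, 34, 13, 36, 25, 35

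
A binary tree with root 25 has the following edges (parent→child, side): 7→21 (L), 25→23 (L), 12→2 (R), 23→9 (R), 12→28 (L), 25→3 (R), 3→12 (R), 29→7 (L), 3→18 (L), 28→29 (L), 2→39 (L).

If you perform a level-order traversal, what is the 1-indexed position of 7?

Level-order visits nodes level by level from the root, left to right within each level.
Level 0: 25
Level 1: 23, 3
Level 2: 9, 18, 12
Level 3: 28, 2
Level 4: 29, 39
Level 5: 7
Level 6: 21
Full level-order sequence: 25, 23, 3, 9, 18, 12, 28, 2, 29, 39, 7, 21.

11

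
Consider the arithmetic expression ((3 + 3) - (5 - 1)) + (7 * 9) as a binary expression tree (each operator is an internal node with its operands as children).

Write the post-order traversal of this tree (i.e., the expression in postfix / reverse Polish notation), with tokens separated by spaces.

3 3 + 5 1 - - 7 9 * +

Post-order on an expression tree gives postfix notation: for each operator, emit left operand, right operand, then the operator.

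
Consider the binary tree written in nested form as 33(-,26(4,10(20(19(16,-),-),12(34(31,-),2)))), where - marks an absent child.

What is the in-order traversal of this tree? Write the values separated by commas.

In-order visits the left subtree, then the node, then the right subtree.
At 33: no left child.
Visit 33.
At 33: go right to 26.
  At 26: go left to 4.
    4 is a leaf — visit 4.
  Visit 26.
  At 26: go right to 10.
    At 10: go left to 20.
      At 20: go left to 19.
        At 19: go left to 16.
          16 is a leaf — visit 16.
        Visit 19.
        At 19: no right child.
      Visit 20.
      At 20: no right child.
    Visit 10.
    At 10: go right to 12.
      At 12: go left to 34.
        At 34: go left to 31.
          31 is a leaf — visit 31.
        Visit 34.
        At 34: no right child.
      Visit 12.
      At 12: go right to 2.
        2 is a leaf — visit 2.

33, 4, 26, 16, 19, 20, 10, 31, 34, 12, 2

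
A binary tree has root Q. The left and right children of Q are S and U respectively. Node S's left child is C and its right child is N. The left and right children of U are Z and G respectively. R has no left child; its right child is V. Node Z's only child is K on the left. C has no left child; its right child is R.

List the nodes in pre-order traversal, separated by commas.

Pre-order visits the node, then its left subtree, then its right subtree.
Visit Q.
At Q: go left to S.
  Visit S.
  At S: go left to C.
    Visit C.
    At C: no left child.
    At C: go right to R.
      Visit R.
      At R: no left child.
      At R: go right to V.
        V is a leaf — visit V.
  At S: go right to N.
    N is a leaf — visit N.
At Q: go right to U.
  Visit U.
  At U: go left to Z.
    Visit Z.
    At Z: go left to K.
      K is a leaf — visit K.
    At Z: no right child.
  At U: go right to G.
    G is a leaf — visit G.

Q, S, C, R, V, N, U, Z, K, G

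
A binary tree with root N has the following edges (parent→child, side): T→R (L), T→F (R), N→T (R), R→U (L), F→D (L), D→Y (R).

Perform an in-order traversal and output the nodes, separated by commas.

In-order visits the left subtree, then the node, then the right subtree.
At N: no left child.
Visit N.
At N: go right to T.
  At T: go left to R.
    At R: go left to U.
      U is a leaf — visit U.
    Visit R.
    At R: no right child.
  Visit T.
  At T: go right to F.
    At F: go left to D.
      At D: no left child.
      Visit D.
      At D: go right to Y.
        Y is a leaf — visit Y.
    Visit F.
    At F: no right child.

N, U, R, T, D, Y, F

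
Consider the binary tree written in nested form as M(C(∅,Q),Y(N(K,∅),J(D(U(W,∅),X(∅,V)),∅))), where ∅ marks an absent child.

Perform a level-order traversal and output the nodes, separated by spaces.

Level-order visits nodes level by level from the root, left to right within each level.
Level 0: M
Level 1: C, Y
Level 2: Q, N, J
Level 3: K, D
Level 4: U, X
Level 5: W, V

M C Y Q N J K D U X W V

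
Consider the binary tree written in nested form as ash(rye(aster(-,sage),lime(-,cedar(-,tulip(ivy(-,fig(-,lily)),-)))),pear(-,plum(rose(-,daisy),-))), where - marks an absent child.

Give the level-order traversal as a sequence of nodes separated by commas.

Level-order visits nodes level by level from the root, left to right within each level.
Level 0: ash
Level 1: rye, pear
Level 2: aster, lime, plum
Level 3: sage, cedar, rose
Level 4: tulip, daisy
Level 5: ivy
Level 6: fig
Level 7: lily

ash, rye, pear, aster, lime, plum, sage, cedar, rose, tulip, daisy, ivy, fig, lily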